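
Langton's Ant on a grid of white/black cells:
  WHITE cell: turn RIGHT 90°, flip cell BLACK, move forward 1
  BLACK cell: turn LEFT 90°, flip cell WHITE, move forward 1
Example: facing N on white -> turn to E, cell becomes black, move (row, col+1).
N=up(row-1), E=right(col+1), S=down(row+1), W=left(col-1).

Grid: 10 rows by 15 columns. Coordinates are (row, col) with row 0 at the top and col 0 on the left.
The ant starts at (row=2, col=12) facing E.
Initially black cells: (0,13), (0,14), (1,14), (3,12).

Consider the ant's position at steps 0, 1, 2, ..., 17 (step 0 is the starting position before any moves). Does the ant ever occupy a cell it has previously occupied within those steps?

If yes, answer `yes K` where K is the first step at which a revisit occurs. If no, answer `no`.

Answer: yes 5

Derivation:
Step 1: on WHITE (2,12): turn R to S, flip to black, move to (3,12). |black|=5 — new cell
Step 2: on BLACK (3,12): turn L to E, flip to white, move to (3,13). |black|=4 — new cell
Step 3: on WHITE (3,13): turn R to S, flip to black, move to (4,13). |black|=5 — new cell
Step 4: on WHITE (4,13): turn R to W, flip to black, move to (4,12). |black|=6 — new cell
Step 5: on WHITE (4,12): turn R to N, flip to black, move to (3,12). |black|=7 — REVISIT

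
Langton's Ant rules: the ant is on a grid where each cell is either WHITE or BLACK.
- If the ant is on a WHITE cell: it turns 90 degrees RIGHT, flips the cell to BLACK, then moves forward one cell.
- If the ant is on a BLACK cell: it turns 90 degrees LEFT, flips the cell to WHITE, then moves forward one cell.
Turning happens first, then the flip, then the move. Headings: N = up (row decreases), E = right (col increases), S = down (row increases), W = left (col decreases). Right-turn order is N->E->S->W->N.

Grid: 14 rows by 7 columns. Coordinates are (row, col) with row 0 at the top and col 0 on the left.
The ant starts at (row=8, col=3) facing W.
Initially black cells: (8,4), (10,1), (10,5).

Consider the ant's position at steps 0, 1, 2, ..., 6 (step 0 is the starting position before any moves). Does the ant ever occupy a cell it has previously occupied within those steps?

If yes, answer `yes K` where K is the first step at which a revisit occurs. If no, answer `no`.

Answer: no

Derivation:
Step 1: on WHITE (8,3): turn R to N, flip to black, move to (7,3). |black|=4 — new cell
Step 2: on WHITE (7,3): turn R to E, flip to black, move to (7,4). |black|=5 — new cell
Step 3: on WHITE (7,4): turn R to S, flip to black, move to (8,4). |black|=6 — new cell
Step 4: on BLACK (8,4): turn L to E, flip to white, move to (8,5). |black|=5 — new cell
Step 5: on WHITE (8,5): turn R to S, flip to black, move to (9,5). |black|=6 — new cell
Step 6: on WHITE (9,5): turn R to W, flip to black, move to (9,4). |black|=7 — new cell
No revisit within 6 steps.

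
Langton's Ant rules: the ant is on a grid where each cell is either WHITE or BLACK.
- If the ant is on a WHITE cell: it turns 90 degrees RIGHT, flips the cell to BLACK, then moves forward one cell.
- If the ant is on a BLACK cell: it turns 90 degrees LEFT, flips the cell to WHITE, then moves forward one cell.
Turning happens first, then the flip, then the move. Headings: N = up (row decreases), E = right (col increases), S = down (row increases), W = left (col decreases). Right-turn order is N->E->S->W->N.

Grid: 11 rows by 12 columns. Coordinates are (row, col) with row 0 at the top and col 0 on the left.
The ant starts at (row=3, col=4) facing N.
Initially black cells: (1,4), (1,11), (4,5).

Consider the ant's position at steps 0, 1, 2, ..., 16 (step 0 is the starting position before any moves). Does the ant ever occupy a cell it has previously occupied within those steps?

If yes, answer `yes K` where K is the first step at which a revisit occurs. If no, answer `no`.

Step 1: on WHITE (3,4): turn R to E, flip to black, move to (3,5). |black|=4 — new cell
Step 2: on WHITE (3,5): turn R to S, flip to black, move to (4,5). |black|=5 — new cell
Step 3: on BLACK (4,5): turn L to E, flip to white, move to (4,6). |black|=4 — new cell
Step 4: on WHITE (4,6): turn R to S, flip to black, move to (5,6). |black|=5 — new cell
Step 5: on WHITE (5,6): turn R to W, flip to black, move to (5,5). |black|=6 — new cell
Step 6: on WHITE (5,5): turn R to N, flip to black, move to (4,5). |black|=7 — REVISIT

Answer: yes 6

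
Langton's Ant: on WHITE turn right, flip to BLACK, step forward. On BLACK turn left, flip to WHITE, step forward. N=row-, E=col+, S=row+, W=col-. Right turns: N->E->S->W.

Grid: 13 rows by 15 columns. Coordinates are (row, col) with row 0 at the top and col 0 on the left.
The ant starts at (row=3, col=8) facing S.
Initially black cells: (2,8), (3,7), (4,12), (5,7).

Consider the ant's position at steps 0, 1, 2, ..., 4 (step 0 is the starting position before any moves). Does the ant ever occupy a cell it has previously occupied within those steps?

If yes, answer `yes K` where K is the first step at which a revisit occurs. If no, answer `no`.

Step 1: on WHITE (3,8): turn R to W, flip to black, move to (3,7). |black|=5 — new cell
Step 2: on BLACK (3,7): turn L to S, flip to white, move to (4,7). |black|=4 — new cell
Step 3: on WHITE (4,7): turn R to W, flip to black, move to (4,6). |black|=5 — new cell
Step 4: on WHITE (4,6): turn R to N, flip to black, move to (3,6). |black|=6 — new cell
No revisit within 4 steps.

Answer: no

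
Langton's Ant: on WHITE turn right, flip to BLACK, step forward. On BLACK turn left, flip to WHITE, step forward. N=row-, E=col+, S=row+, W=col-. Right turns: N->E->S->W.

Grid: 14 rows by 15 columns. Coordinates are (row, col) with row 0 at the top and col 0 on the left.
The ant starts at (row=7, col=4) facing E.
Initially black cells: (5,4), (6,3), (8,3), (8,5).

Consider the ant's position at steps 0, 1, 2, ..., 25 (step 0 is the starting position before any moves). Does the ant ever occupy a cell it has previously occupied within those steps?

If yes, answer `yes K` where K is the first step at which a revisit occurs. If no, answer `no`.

Step 1: on WHITE (7,4): turn R to S, flip to black, move to (8,4). |black|=5 — new cell
Step 2: on WHITE (8,4): turn R to W, flip to black, move to (8,3). |black|=6 — new cell
Step 3: on BLACK (8,3): turn L to S, flip to white, move to (9,3). |black|=5 — new cell
Step 4: on WHITE (9,3): turn R to W, flip to black, move to (9,2). |black|=6 — new cell
Step 5: on WHITE (9,2): turn R to N, flip to black, move to (8,2). |black|=7 — new cell
Step 6: on WHITE (8,2): turn R to E, flip to black, move to (8,3). |black|=8 — REVISIT

Answer: yes 6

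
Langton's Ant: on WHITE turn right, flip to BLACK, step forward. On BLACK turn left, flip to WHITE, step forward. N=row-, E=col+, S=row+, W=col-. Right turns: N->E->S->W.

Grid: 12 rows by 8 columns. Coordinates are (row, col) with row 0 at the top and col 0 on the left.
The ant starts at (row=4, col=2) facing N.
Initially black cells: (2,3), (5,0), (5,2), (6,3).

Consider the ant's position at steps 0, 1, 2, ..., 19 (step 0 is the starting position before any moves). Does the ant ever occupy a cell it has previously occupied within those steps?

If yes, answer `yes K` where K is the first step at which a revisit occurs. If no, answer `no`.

Answer: yes 7

Derivation:
Step 1: on WHITE (4,2): turn R to E, flip to black, move to (4,3). |black|=5 — new cell
Step 2: on WHITE (4,3): turn R to S, flip to black, move to (5,3). |black|=6 — new cell
Step 3: on WHITE (5,3): turn R to W, flip to black, move to (5,2). |black|=7 — new cell
Step 4: on BLACK (5,2): turn L to S, flip to white, move to (6,2). |black|=6 — new cell
Step 5: on WHITE (6,2): turn R to W, flip to black, move to (6,1). |black|=7 — new cell
Step 6: on WHITE (6,1): turn R to N, flip to black, move to (5,1). |black|=8 — new cell
Step 7: on WHITE (5,1): turn R to E, flip to black, move to (5,2). |black|=9 — REVISIT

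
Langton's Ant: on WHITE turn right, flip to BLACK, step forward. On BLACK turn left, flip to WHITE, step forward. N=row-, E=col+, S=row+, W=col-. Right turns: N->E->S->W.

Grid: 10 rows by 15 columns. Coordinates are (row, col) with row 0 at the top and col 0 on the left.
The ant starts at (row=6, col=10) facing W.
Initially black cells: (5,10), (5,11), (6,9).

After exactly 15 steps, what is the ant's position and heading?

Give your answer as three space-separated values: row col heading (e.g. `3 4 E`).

Step 1: on WHITE (6,10): turn R to N, flip to black, move to (5,10). |black|=4
Step 2: on BLACK (5,10): turn L to W, flip to white, move to (5,9). |black|=3
Step 3: on WHITE (5,9): turn R to N, flip to black, move to (4,9). |black|=4
Step 4: on WHITE (4,9): turn R to E, flip to black, move to (4,10). |black|=5
Step 5: on WHITE (4,10): turn R to S, flip to black, move to (5,10). |black|=6
Step 6: on WHITE (5,10): turn R to W, flip to black, move to (5,9). |black|=7
Step 7: on BLACK (5,9): turn L to S, flip to white, move to (6,9). |black|=6
Step 8: on BLACK (6,9): turn L to E, flip to white, move to (6,10). |black|=5
Step 9: on BLACK (6,10): turn L to N, flip to white, move to (5,10). |black|=4
Step 10: on BLACK (5,10): turn L to W, flip to white, move to (5,9). |black|=3
Step 11: on WHITE (5,9): turn R to N, flip to black, move to (4,9). |black|=4
Step 12: on BLACK (4,9): turn L to W, flip to white, move to (4,8). |black|=3
Step 13: on WHITE (4,8): turn R to N, flip to black, move to (3,8). |black|=4
Step 14: on WHITE (3,8): turn R to E, flip to black, move to (3,9). |black|=5
Step 15: on WHITE (3,9): turn R to S, flip to black, move to (4,9). |black|=6

Answer: 4 9 S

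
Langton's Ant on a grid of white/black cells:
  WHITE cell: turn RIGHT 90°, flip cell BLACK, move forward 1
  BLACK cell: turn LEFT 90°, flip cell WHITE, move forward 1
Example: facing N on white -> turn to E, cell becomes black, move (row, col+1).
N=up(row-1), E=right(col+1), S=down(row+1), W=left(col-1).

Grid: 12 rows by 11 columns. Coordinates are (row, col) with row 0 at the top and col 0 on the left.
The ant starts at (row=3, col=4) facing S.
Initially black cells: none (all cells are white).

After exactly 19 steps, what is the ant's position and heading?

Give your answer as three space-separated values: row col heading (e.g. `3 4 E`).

Answer: 2 6 E

Derivation:
Step 1: on WHITE (3,4): turn R to W, flip to black, move to (3,3). |black|=1
Step 2: on WHITE (3,3): turn R to N, flip to black, move to (2,3). |black|=2
Step 3: on WHITE (2,3): turn R to E, flip to black, move to (2,4). |black|=3
Step 4: on WHITE (2,4): turn R to S, flip to black, move to (3,4). |black|=4
Step 5: on BLACK (3,4): turn L to E, flip to white, move to (3,5). |black|=3
Step 6: on WHITE (3,5): turn R to S, flip to black, move to (4,5). |black|=4
Step 7: on WHITE (4,5): turn R to W, flip to black, move to (4,4). |black|=5
Step 8: on WHITE (4,4): turn R to N, flip to black, move to (3,4). |black|=6
Step 9: on WHITE (3,4): turn R to E, flip to black, move to (3,5). |black|=7
Step 10: on BLACK (3,5): turn L to N, flip to white, move to (2,5). |black|=6
Step 11: on WHITE (2,5): turn R to E, flip to black, move to (2,6). |black|=7
Step 12: on WHITE (2,6): turn R to S, flip to black, move to (3,6). |black|=8
Step 13: on WHITE (3,6): turn R to W, flip to black, move to (3,5). |black|=9
Step 14: on WHITE (3,5): turn R to N, flip to black, move to (2,5). |black|=10
Step 15: on BLACK (2,5): turn L to W, flip to white, move to (2,4). |black|=9
Step 16: on BLACK (2,4): turn L to S, flip to white, move to (3,4). |black|=8
Step 17: on BLACK (3,4): turn L to E, flip to white, move to (3,5). |black|=7
Step 18: on BLACK (3,5): turn L to N, flip to white, move to (2,5). |black|=6
Step 19: on WHITE (2,5): turn R to E, flip to black, move to (2,6). |black|=7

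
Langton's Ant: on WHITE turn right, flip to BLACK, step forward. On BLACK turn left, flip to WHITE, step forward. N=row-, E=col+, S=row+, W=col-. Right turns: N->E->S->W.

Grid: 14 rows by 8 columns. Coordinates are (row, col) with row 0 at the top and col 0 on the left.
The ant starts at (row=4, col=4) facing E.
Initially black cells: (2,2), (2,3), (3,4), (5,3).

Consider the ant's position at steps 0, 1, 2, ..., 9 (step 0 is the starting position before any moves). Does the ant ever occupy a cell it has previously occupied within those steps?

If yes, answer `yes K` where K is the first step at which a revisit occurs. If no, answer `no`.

Answer: yes 6

Derivation:
Step 1: on WHITE (4,4): turn R to S, flip to black, move to (5,4). |black|=5 — new cell
Step 2: on WHITE (5,4): turn R to W, flip to black, move to (5,3). |black|=6 — new cell
Step 3: on BLACK (5,3): turn L to S, flip to white, move to (6,3). |black|=5 — new cell
Step 4: on WHITE (6,3): turn R to W, flip to black, move to (6,2). |black|=6 — new cell
Step 5: on WHITE (6,2): turn R to N, flip to black, move to (5,2). |black|=7 — new cell
Step 6: on WHITE (5,2): turn R to E, flip to black, move to (5,3). |black|=8 — REVISIT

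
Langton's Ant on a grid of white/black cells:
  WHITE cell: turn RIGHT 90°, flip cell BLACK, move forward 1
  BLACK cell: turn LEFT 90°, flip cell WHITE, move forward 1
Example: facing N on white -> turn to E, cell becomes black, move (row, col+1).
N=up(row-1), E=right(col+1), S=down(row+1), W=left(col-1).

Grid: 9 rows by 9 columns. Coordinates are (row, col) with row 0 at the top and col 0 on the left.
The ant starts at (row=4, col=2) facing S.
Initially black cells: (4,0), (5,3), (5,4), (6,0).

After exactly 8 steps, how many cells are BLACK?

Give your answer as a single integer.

Step 1: on WHITE (4,2): turn R to W, flip to black, move to (4,1). |black|=5
Step 2: on WHITE (4,1): turn R to N, flip to black, move to (3,1). |black|=6
Step 3: on WHITE (3,1): turn R to E, flip to black, move to (3,2). |black|=7
Step 4: on WHITE (3,2): turn R to S, flip to black, move to (4,2). |black|=8
Step 5: on BLACK (4,2): turn L to E, flip to white, move to (4,3). |black|=7
Step 6: on WHITE (4,3): turn R to S, flip to black, move to (5,3). |black|=8
Step 7: on BLACK (5,3): turn L to E, flip to white, move to (5,4). |black|=7
Step 8: on BLACK (5,4): turn L to N, flip to white, move to (4,4). |black|=6

Answer: 6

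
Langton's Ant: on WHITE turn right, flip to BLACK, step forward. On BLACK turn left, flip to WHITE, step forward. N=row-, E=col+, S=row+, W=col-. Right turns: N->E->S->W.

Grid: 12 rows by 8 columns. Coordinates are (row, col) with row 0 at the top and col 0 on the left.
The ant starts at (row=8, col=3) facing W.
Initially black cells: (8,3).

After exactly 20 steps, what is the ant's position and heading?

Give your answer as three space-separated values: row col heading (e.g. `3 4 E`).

Answer: 8 5 E

Derivation:
Step 1: on BLACK (8,3): turn L to S, flip to white, move to (9,3). |black|=0
Step 2: on WHITE (9,3): turn R to W, flip to black, move to (9,2). |black|=1
Step 3: on WHITE (9,2): turn R to N, flip to black, move to (8,2). |black|=2
Step 4: on WHITE (8,2): turn R to E, flip to black, move to (8,3). |black|=3
Step 5: on WHITE (8,3): turn R to S, flip to black, move to (9,3). |black|=4
Step 6: on BLACK (9,3): turn L to E, flip to white, move to (9,4). |black|=3
Step 7: on WHITE (9,4): turn R to S, flip to black, move to (10,4). |black|=4
Step 8: on WHITE (10,4): turn R to W, flip to black, move to (10,3). |black|=5
Step 9: on WHITE (10,3): turn R to N, flip to black, move to (9,3). |black|=6
Step 10: on WHITE (9,3): turn R to E, flip to black, move to (9,4). |black|=7
Step 11: on BLACK (9,4): turn L to N, flip to white, move to (8,4). |black|=6
Step 12: on WHITE (8,4): turn R to E, flip to black, move to (8,5). |black|=7
Step 13: on WHITE (8,5): turn R to S, flip to black, move to (9,5). |black|=8
Step 14: on WHITE (9,5): turn R to W, flip to black, move to (9,4). |black|=9
Step 15: on WHITE (9,4): turn R to N, flip to black, move to (8,4). |black|=10
Step 16: on BLACK (8,4): turn L to W, flip to white, move to (8,3). |black|=9
Step 17: on BLACK (8,3): turn L to S, flip to white, move to (9,3). |black|=8
Step 18: on BLACK (9,3): turn L to E, flip to white, move to (9,4). |black|=7
Step 19: on BLACK (9,4): turn L to N, flip to white, move to (8,4). |black|=6
Step 20: on WHITE (8,4): turn R to E, flip to black, move to (8,5). |black|=7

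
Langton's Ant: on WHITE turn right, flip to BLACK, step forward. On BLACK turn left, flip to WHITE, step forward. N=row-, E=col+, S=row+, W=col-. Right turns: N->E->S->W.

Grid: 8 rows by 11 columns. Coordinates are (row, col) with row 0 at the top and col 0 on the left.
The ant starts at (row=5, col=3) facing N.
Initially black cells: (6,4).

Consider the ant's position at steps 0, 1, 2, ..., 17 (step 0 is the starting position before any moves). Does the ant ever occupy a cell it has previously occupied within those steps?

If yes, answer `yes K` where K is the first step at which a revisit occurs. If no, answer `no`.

Step 1: on WHITE (5,3): turn R to E, flip to black, move to (5,4). |black|=2 — new cell
Step 2: on WHITE (5,4): turn R to S, flip to black, move to (6,4). |black|=3 — new cell
Step 3: on BLACK (6,4): turn L to E, flip to white, move to (6,5). |black|=2 — new cell
Step 4: on WHITE (6,5): turn R to S, flip to black, move to (7,5). |black|=3 — new cell
Step 5: on WHITE (7,5): turn R to W, flip to black, move to (7,4). |black|=4 — new cell
Step 6: on WHITE (7,4): turn R to N, flip to black, move to (6,4). |black|=5 — REVISIT

Answer: yes 6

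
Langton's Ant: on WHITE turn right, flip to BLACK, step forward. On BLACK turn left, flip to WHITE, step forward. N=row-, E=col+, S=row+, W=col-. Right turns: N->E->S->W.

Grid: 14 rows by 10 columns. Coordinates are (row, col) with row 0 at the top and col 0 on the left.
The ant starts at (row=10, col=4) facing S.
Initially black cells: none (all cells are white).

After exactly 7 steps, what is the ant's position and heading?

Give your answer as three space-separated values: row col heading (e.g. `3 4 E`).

Step 1: on WHITE (10,4): turn R to W, flip to black, move to (10,3). |black|=1
Step 2: on WHITE (10,3): turn R to N, flip to black, move to (9,3). |black|=2
Step 3: on WHITE (9,3): turn R to E, flip to black, move to (9,4). |black|=3
Step 4: on WHITE (9,4): turn R to S, flip to black, move to (10,4). |black|=4
Step 5: on BLACK (10,4): turn L to E, flip to white, move to (10,5). |black|=3
Step 6: on WHITE (10,5): turn R to S, flip to black, move to (11,5). |black|=4
Step 7: on WHITE (11,5): turn R to W, flip to black, move to (11,4). |black|=5

Answer: 11 4 W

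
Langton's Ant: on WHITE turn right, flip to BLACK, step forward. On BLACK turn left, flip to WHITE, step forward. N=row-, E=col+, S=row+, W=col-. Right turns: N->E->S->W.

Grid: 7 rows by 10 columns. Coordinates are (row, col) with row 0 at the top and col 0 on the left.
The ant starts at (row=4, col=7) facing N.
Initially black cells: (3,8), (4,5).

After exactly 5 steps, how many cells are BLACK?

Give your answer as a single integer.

Answer: 5

Derivation:
Step 1: on WHITE (4,7): turn R to E, flip to black, move to (4,8). |black|=3
Step 2: on WHITE (4,8): turn R to S, flip to black, move to (5,8). |black|=4
Step 3: on WHITE (5,8): turn R to W, flip to black, move to (5,7). |black|=5
Step 4: on WHITE (5,7): turn R to N, flip to black, move to (4,7). |black|=6
Step 5: on BLACK (4,7): turn L to W, flip to white, move to (4,6). |black|=5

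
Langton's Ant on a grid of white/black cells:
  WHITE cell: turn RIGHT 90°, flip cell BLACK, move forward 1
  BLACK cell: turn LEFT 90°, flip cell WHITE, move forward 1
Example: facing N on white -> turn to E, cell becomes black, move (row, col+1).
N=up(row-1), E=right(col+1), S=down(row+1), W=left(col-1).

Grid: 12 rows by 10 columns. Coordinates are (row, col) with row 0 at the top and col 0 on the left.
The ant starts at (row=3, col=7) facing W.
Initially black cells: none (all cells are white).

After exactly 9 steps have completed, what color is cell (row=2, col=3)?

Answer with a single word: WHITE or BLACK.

Answer: WHITE

Derivation:
Step 1: on WHITE (3,7): turn R to N, flip to black, move to (2,7). |black|=1
Step 2: on WHITE (2,7): turn R to E, flip to black, move to (2,8). |black|=2
Step 3: on WHITE (2,8): turn R to S, flip to black, move to (3,8). |black|=3
Step 4: on WHITE (3,8): turn R to W, flip to black, move to (3,7). |black|=4
Step 5: on BLACK (3,7): turn L to S, flip to white, move to (4,7). |black|=3
Step 6: on WHITE (4,7): turn R to W, flip to black, move to (4,6). |black|=4
Step 7: on WHITE (4,6): turn R to N, flip to black, move to (3,6). |black|=5
Step 8: on WHITE (3,6): turn R to E, flip to black, move to (3,7). |black|=6
Step 9: on WHITE (3,7): turn R to S, flip to black, move to (4,7). |black|=7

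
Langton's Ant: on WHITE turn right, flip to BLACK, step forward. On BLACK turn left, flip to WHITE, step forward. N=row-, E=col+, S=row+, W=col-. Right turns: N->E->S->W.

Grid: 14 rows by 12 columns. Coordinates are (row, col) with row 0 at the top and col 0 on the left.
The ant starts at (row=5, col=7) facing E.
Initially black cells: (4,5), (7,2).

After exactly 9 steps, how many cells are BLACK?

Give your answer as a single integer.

Answer: 9

Derivation:
Step 1: on WHITE (5,7): turn R to S, flip to black, move to (6,7). |black|=3
Step 2: on WHITE (6,7): turn R to W, flip to black, move to (6,6). |black|=4
Step 3: on WHITE (6,6): turn R to N, flip to black, move to (5,6). |black|=5
Step 4: on WHITE (5,6): turn R to E, flip to black, move to (5,7). |black|=6
Step 5: on BLACK (5,7): turn L to N, flip to white, move to (4,7). |black|=5
Step 6: on WHITE (4,7): turn R to E, flip to black, move to (4,8). |black|=6
Step 7: on WHITE (4,8): turn R to S, flip to black, move to (5,8). |black|=7
Step 8: on WHITE (5,8): turn R to W, flip to black, move to (5,7). |black|=8
Step 9: on WHITE (5,7): turn R to N, flip to black, move to (4,7). |black|=9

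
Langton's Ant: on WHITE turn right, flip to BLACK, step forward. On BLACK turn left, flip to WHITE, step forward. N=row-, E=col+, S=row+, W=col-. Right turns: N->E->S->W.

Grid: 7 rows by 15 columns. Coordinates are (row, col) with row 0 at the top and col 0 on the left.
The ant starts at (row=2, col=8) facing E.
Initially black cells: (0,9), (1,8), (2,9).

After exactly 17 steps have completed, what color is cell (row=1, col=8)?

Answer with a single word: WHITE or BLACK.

Step 1: on WHITE (2,8): turn R to S, flip to black, move to (3,8). |black|=4
Step 2: on WHITE (3,8): turn R to W, flip to black, move to (3,7). |black|=5
Step 3: on WHITE (3,7): turn R to N, flip to black, move to (2,7). |black|=6
Step 4: on WHITE (2,7): turn R to E, flip to black, move to (2,8). |black|=7
Step 5: on BLACK (2,8): turn L to N, flip to white, move to (1,8). |black|=6
Step 6: on BLACK (1,8): turn L to W, flip to white, move to (1,7). |black|=5
Step 7: on WHITE (1,7): turn R to N, flip to black, move to (0,7). |black|=6
Step 8: on WHITE (0,7): turn R to E, flip to black, move to (0,8). |black|=7
Step 9: on WHITE (0,8): turn R to S, flip to black, move to (1,8). |black|=8
Step 10: on WHITE (1,8): turn R to W, flip to black, move to (1,7). |black|=9
Step 11: on BLACK (1,7): turn L to S, flip to white, move to (2,7). |black|=8
Step 12: on BLACK (2,7): turn L to E, flip to white, move to (2,8). |black|=7
Step 13: on WHITE (2,8): turn R to S, flip to black, move to (3,8). |black|=8
Step 14: on BLACK (3,8): turn L to E, flip to white, move to (3,9). |black|=7
Step 15: on WHITE (3,9): turn R to S, flip to black, move to (4,9). |black|=8
Step 16: on WHITE (4,9): turn R to W, flip to black, move to (4,8). |black|=9
Step 17: on WHITE (4,8): turn R to N, flip to black, move to (3,8). |black|=10

Answer: BLACK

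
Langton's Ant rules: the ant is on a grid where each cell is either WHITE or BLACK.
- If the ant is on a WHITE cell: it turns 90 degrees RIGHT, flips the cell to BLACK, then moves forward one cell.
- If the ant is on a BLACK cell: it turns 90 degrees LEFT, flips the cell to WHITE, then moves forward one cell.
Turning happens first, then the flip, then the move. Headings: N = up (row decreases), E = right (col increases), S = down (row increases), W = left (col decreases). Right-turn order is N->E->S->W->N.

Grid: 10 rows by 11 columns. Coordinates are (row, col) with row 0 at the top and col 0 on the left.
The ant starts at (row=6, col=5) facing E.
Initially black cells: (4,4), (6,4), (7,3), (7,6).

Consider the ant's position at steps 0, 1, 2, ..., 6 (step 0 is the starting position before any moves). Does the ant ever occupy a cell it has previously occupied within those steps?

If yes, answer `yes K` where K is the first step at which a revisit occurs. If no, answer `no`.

Step 1: on WHITE (6,5): turn R to S, flip to black, move to (7,5). |black|=5 — new cell
Step 2: on WHITE (7,5): turn R to W, flip to black, move to (7,4). |black|=6 — new cell
Step 3: on WHITE (7,4): turn R to N, flip to black, move to (6,4). |black|=7 — new cell
Step 4: on BLACK (6,4): turn L to W, flip to white, move to (6,3). |black|=6 — new cell
Step 5: on WHITE (6,3): turn R to N, flip to black, move to (5,3). |black|=7 — new cell
Step 6: on WHITE (5,3): turn R to E, flip to black, move to (5,4). |black|=8 — new cell
No revisit within 6 steps.

Answer: no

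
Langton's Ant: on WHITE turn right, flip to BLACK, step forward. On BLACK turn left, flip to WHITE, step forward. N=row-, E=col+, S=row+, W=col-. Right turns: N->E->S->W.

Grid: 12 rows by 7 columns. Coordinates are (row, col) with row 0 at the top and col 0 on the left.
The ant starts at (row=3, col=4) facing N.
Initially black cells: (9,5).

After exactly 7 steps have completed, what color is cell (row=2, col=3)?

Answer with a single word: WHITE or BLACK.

Step 1: on WHITE (3,4): turn R to E, flip to black, move to (3,5). |black|=2
Step 2: on WHITE (3,5): turn R to S, flip to black, move to (4,5). |black|=3
Step 3: on WHITE (4,5): turn R to W, flip to black, move to (4,4). |black|=4
Step 4: on WHITE (4,4): turn R to N, flip to black, move to (3,4). |black|=5
Step 5: on BLACK (3,4): turn L to W, flip to white, move to (3,3). |black|=4
Step 6: on WHITE (3,3): turn R to N, flip to black, move to (2,3). |black|=5
Step 7: on WHITE (2,3): turn R to E, flip to black, move to (2,4). |black|=6

Answer: BLACK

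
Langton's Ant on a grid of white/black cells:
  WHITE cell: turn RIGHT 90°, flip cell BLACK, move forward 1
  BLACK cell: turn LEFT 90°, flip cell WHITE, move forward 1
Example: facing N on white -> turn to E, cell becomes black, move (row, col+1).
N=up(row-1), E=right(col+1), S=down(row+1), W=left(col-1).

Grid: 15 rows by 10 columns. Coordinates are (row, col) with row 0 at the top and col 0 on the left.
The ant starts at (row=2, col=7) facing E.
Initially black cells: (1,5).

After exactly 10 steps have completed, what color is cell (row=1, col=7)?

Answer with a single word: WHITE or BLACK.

Step 1: on WHITE (2,7): turn R to S, flip to black, move to (3,7). |black|=2
Step 2: on WHITE (3,7): turn R to W, flip to black, move to (3,6). |black|=3
Step 3: on WHITE (3,6): turn R to N, flip to black, move to (2,6). |black|=4
Step 4: on WHITE (2,6): turn R to E, flip to black, move to (2,7). |black|=5
Step 5: on BLACK (2,7): turn L to N, flip to white, move to (1,7). |black|=4
Step 6: on WHITE (1,7): turn R to E, flip to black, move to (1,8). |black|=5
Step 7: on WHITE (1,8): turn R to S, flip to black, move to (2,8). |black|=6
Step 8: on WHITE (2,8): turn R to W, flip to black, move to (2,7). |black|=7
Step 9: on WHITE (2,7): turn R to N, flip to black, move to (1,7). |black|=8
Step 10: on BLACK (1,7): turn L to W, flip to white, move to (1,6). |black|=7

Answer: WHITE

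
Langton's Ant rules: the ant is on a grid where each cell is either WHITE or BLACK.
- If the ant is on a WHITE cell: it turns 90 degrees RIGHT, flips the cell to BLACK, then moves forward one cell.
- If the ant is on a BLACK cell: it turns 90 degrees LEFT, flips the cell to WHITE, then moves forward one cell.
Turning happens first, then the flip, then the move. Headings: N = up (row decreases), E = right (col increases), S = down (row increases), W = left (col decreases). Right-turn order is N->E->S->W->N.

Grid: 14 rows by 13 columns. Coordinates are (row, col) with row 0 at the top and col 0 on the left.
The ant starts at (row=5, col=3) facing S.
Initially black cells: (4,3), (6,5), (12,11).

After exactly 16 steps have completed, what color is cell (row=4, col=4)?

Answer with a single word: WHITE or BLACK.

Step 1: on WHITE (5,3): turn R to W, flip to black, move to (5,2). |black|=4
Step 2: on WHITE (5,2): turn R to N, flip to black, move to (4,2). |black|=5
Step 3: on WHITE (4,2): turn R to E, flip to black, move to (4,3). |black|=6
Step 4: on BLACK (4,3): turn L to N, flip to white, move to (3,3). |black|=5
Step 5: on WHITE (3,3): turn R to E, flip to black, move to (3,4). |black|=6
Step 6: on WHITE (3,4): turn R to S, flip to black, move to (4,4). |black|=7
Step 7: on WHITE (4,4): turn R to W, flip to black, move to (4,3). |black|=8
Step 8: on WHITE (4,3): turn R to N, flip to black, move to (3,3). |black|=9
Step 9: on BLACK (3,3): turn L to W, flip to white, move to (3,2). |black|=8
Step 10: on WHITE (3,2): turn R to N, flip to black, move to (2,2). |black|=9
Step 11: on WHITE (2,2): turn R to E, flip to black, move to (2,3). |black|=10
Step 12: on WHITE (2,3): turn R to S, flip to black, move to (3,3). |black|=11
Step 13: on WHITE (3,3): turn R to W, flip to black, move to (3,2). |black|=12
Step 14: on BLACK (3,2): turn L to S, flip to white, move to (4,2). |black|=11
Step 15: on BLACK (4,2): turn L to E, flip to white, move to (4,3). |black|=10
Step 16: on BLACK (4,3): turn L to N, flip to white, move to (3,3). |black|=9

Answer: BLACK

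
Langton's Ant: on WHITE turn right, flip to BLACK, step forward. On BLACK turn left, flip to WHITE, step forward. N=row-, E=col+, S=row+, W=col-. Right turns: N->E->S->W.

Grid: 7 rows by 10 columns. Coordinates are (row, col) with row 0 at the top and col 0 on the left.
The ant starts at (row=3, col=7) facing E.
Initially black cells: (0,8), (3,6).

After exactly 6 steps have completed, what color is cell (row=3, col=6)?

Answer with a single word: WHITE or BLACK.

Answer: WHITE

Derivation:
Step 1: on WHITE (3,7): turn R to S, flip to black, move to (4,7). |black|=3
Step 2: on WHITE (4,7): turn R to W, flip to black, move to (4,6). |black|=4
Step 3: on WHITE (4,6): turn R to N, flip to black, move to (3,6). |black|=5
Step 4: on BLACK (3,6): turn L to W, flip to white, move to (3,5). |black|=4
Step 5: on WHITE (3,5): turn R to N, flip to black, move to (2,5). |black|=5
Step 6: on WHITE (2,5): turn R to E, flip to black, move to (2,6). |black|=6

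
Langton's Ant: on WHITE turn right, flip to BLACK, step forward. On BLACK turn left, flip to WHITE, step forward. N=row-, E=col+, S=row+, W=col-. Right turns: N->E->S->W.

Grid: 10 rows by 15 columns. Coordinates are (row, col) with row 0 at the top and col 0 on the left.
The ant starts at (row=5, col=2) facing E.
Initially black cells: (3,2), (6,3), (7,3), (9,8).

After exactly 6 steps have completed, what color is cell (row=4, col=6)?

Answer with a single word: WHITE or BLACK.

Step 1: on WHITE (5,2): turn R to S, flip to black, move to (6,2). |black|=5
Step 2: on WHITE (6,2): turn R to W, flip to black, move to (6,1). |black|=6
Step 3: on WHITE (6,1): turn R to N, flip to black, move to (5,1). |black|=7
Step 4: on WHITE (5,1): turn R to E, flip to black, move to (5,2). |black|=8
Step 5: on BLACK (5,2): turn L to N, flip to white, move to (4,2). |black|=7
Step 6: on WHITE (4,2): turn R to E, flip to black, move to (4,3). |black|=8

Answer: WHITE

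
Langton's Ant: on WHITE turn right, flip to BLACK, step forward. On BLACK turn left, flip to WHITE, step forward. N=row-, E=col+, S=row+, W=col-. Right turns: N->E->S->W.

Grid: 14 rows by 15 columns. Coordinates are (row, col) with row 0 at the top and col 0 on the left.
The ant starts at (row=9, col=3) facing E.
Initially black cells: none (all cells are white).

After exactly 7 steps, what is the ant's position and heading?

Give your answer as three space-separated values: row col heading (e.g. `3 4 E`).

Step 1: on WHITE (9,3): turn R to S, flip to black, move to (10,3). |black|=1
Step 2: on WHITE (10,3): turn R to W, flip to black, move to (10,2). |black|=2
Step 3: on WHITE (10,2): turn R to N, flip to black, move to (9,2). |black|=3
Step 4: on WHITE (9,2): turn R to E, flip to black, move to (9,3). |black|=4
Step 5: on BLACK (9,3): turn L to N, flip to white, move to (8,3). |black|=3
Step 6: on WHITE (8,3): turn R to E, flip to black, move to (8,4). |black|=4
Step 7: on WHITE (8,4): turn R to S, flip to black, move to (9,4). |black|=5

Answer: 9 4 S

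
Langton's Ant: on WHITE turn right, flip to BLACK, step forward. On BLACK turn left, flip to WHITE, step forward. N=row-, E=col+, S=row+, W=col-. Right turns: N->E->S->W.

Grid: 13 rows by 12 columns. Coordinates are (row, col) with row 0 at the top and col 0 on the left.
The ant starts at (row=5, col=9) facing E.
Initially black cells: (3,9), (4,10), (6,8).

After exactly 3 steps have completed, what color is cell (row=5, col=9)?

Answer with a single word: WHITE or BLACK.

Answer: BLACK

Derivation:
Step 1: on WHITE (5,9): turn R to S, flip to black, move to (6,9). |black|=4
Step 2: on WHITE (6,9): turn R to W, flip to black, move to (6,8). |black|=5
Step 3: on BLACK (6,8): turn L to S, flip to white, move to (7,8). |black|=4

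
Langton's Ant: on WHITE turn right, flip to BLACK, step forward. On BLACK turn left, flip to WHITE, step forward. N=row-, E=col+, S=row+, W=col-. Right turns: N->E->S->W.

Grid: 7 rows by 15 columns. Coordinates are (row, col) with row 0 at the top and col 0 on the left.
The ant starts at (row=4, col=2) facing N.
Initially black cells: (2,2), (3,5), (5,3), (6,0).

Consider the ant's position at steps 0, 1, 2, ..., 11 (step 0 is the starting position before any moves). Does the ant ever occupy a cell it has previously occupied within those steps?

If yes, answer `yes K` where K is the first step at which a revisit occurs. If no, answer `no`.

Step 1: on WHITE (4,2): turn R to E, flip to black, move to (4,3). |black|=5 — new cell
Step 2: on WHITE (4,3): turn R to S, flip to black, move to (5,3). |black|=6 — new cell
Step 3: on BLACK (5,3): turn L to E, flip to white, move to (5,4). |black|=5 — new cell
Step 4: on WHITE (5,4): turn R to S, flip to black, move to (6,4). |black|=6 — new cell
Step 5: on WHITE (6,4): turn R to W, flip to black, move to (6,3). |black|=7 — new cell
Step 6: on WHITE (6,3): turn R to N, flip to black, move to (5,3). |black|=8 — REVISIT

Answer: yes 6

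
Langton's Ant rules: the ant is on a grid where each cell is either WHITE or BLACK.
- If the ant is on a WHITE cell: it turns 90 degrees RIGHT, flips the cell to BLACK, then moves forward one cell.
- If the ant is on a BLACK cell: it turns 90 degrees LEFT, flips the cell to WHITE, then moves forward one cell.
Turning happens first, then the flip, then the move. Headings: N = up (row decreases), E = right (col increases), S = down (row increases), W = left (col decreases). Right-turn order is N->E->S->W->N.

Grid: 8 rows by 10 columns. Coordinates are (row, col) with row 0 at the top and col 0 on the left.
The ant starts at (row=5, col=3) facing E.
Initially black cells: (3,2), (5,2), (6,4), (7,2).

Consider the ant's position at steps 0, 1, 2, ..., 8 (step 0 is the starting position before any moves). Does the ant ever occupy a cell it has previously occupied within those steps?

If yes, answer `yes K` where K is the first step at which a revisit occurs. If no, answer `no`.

Answer: yes 7

Derivation:
Step 1: on WHITE (5,3): turn R to S, flip to black, move to (6,3). |black|=5 — new cell
Step 2: on WHITE (6,3): turn R to W, flip to black, move to (6,2). |black|=6 — new cell
Step 3: on WHITE (6,2): turn R to N, flip to black, move to (5,2). |black|=7 — new cell
Step 4: on BLACK (5,2): turn L to W, flip to white, move to (5,1). |black|=6 — new cell
Step 5: on WHITE (5,1): turn R to N, flip to black, move to (4,1). |black|=7 — new cell
Step 6: on WHITE (4,1): turn R to E, flip to black, move to (4,2). |black|=8 — new cell
Step 7: on WHITE (4,2): turn R to S, flip to black, move to (5,2). |black|=9 — REVISIT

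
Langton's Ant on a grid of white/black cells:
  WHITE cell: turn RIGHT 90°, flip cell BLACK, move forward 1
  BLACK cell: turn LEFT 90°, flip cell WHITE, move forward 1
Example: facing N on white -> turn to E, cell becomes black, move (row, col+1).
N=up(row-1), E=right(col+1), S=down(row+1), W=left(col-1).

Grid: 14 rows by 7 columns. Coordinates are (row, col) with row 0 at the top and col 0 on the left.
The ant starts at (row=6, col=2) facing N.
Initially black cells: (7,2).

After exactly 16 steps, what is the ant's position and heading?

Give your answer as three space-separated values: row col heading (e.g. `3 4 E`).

Answer: 8 2 S

Derivation:
Step 1: on WHITE (6,2): turn R to E, flip to black, move to (6,3). |black|=2
Step 2: on WHITE (6,3): turn R to S, flip to black, move to (7,3). |black|=3
Step 3: on WHITE (7,3): turn R to W, flip to black, move to (7,2). |black|=4
Step 4: on BLACK (7,2): turn L to S, flip to white, move to (8,2). |black|=3
Step 5: on WHITE (8,2): turn R to W, flip to black, move to (8,1). |black|=4
Step 6: on WHITE (8,1): turn R to N, flip to black, move to (7,1). |black|=5
Step 7: on WHITE (7,1): turn R to E, flip to black, move to (7,2). |black|=6
Step 8: on WHITE (7,2): turn R to S, flip to black, move to (8,2). |black|=7
Step 9: on BLACK (8,2): turn L to E, flip to white, move to (8,3). |black|=6
Step 10: on WHITE (8,3): turn R to S, flip to black, move to (9,3). |black|=7
Step 11: on WHITE (9,3): turn R to W, flip to black, move to (9,2). |black|=8
Step 12: on WHITE (9,2): turn R to N, flip to black, move to (8,2). |black|=9
Step 13: on WHITE (8,2): turn R to E, flip to black, move to (8,3). |black|=10
Step 14: on BLACK (8,3): turn L to N, flip to white, move to (7,3). |black|=9
Step 15: on BLACK (7,3): turn L to W, flip to white, move to (7,2). |black|=8
Step 16: on BLACK (7,2): turn L to S, flip to white, move to (8,2). |black|=7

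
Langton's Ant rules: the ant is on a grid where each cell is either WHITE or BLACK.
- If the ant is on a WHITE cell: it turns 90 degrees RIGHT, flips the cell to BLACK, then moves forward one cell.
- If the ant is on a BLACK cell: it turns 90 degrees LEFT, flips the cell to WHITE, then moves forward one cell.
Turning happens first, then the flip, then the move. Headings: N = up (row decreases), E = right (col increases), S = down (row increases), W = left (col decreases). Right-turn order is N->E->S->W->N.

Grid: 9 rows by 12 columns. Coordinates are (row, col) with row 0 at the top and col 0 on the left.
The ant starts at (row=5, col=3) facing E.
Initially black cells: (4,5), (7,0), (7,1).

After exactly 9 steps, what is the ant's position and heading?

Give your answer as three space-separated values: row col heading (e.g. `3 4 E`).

Answer: 4 3 N

Derivation:
Step 1: on WHITE (5,3): turn R to S, flip to black, move to (6,3). |black|=4
Step 2: on WHITE (6,3): turn R to W, flip to black, move to (6,2). |black|=5
Step 3: on WHITE (6,2): turn R to N, flip to black, move to (5,2). |black|=6
Step 4: on WHITE (5,2): turn R to E, flip to black, move to (5,3). |black|=7
Step 5: on BLACK (5,3): turn L to N, flip to white, move to (4,3). |black|=6
Step 6: on WHITE (4,3): turn R to E, flip to black, move to (4,4). |black|=7
Step 7: on WHITE (4,4): turn R to S, flip to black, move to (5,4). |black|=8
Step 8: on WHITE (5,4): turn R to W, flip to black, move to (5,3). |black|=9
Step 9: on WHITE (5,3): turn R to N, flip to black, move to (4,3). |black|=10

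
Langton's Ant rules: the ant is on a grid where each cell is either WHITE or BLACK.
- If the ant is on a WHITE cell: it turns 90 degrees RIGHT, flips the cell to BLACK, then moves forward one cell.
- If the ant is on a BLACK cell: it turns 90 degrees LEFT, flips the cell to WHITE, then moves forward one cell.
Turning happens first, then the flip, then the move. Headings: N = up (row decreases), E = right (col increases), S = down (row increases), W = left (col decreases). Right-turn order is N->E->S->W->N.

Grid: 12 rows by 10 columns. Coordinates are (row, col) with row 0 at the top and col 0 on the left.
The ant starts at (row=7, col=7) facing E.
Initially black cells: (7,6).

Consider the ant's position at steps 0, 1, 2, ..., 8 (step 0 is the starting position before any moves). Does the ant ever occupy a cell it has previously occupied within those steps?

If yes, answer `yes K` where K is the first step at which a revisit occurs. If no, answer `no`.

Answer: yes 7

Derivation:
Step 1: on WHITE (7,7): turn R to S, flip to black, move to (8,7). |black|=2 — new cell
Step 2: on WHITE (8,7): turn R to W, flip to black, move to (8,6). |black|=3 — new cell
Step 3: on WHITE (8,6): turn R to N, flip to black, move to (7,6). |black|=4 — new cell
Step 4: on BLACK (7,6): turn L to W, flip to white, move to (7,5). |black|=3 — new cell
Step 5: on WHITE (7,5): turn R to N, flip to black, move to (6,5). |black|=4 — new cell
Step 6: on WHITE (6,5): turn R to E, flip to black, move to (6,6). |black|=5 — new cell
Step 7: on WHITE (6,6): turn R to S, flip to black, move to (7,6). |black|=6 — REVISIT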